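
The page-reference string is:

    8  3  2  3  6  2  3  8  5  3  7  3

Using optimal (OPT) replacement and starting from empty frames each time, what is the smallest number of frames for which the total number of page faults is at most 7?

3

f=1: 12 faults
f=2: 8 faults
f=3: 7 faults
f=4: 6 faults
f=5: 6 faults
f=6: 6 faults
Smallest f with faults ≤ 7 is 3.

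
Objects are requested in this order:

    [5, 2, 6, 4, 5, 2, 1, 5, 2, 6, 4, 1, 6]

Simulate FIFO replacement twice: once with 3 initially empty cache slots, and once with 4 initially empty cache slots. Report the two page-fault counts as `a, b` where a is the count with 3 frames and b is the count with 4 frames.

3 frames: F F F F F F F . . F F . . → 9 faults.
4 frames: F F F F . . F F F F F F . → 10 faults.
10 > 9: adding a frame increased faults — Belady's anomaly.

9, 10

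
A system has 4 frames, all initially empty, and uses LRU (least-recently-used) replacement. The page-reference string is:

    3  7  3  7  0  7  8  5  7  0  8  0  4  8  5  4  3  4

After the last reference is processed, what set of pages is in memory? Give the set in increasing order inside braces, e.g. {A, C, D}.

3 -> miss, frames [3]
7 -> miss, frames [3, 7]
3 -> hit
7 -> hit
0 -> miss, frames [3, 7, 0]
7 -> hit
8 -> miss, frames [3, 0, 7, 8]
5 -> miss, evict 3, frames [0, 7, 8, 5]
7 -> hit
0 -> hit
8 -> hit
0 -> hit
4 -> miss, evict 5, frames [7, 8, 0, 4]
8 -> hit
5 -> miss, evict 7, frames [0, 4, 8, 5]
4 -> hit
3 -> miss, evict 0, frames [8, 5, 4, 3]
4 -> hit

{3, 4, 5, 8}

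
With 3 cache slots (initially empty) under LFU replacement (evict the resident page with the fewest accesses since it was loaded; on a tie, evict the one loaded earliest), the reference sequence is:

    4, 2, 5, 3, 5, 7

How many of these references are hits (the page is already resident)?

4 → miss, frames [4]
2 → miss, frames [4, 2]
5 → miss, frames [4, 2, 5]
3 → miss, evict 4, frames [2, 5, 3]
5 → hit
7 → miss, evict 2, frames [5, 3, 7]
Hits: 1.

1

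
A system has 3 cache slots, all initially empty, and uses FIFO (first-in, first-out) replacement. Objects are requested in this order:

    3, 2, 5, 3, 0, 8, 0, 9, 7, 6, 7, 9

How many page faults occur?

3: miss, frames [3]
2: miss, frames [3, 2]
5: miss, frames [3, 2, 5]
3: hit
0: miss, evict 3, frames [2, 5, 0]
8: miss, evict 2, frames [5, 0, 8]
0: hit
9: miss, evict 5, frames [0, 8, 9]
7: miss, evict 0, frames [8, 9, 7]
6: miss, evict 8, frames [9, 7, 6]
7: hit
9: hit
Page faults: 8.

8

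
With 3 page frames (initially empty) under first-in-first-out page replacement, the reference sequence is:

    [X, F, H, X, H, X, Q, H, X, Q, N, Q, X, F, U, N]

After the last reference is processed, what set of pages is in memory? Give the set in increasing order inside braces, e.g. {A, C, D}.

{F, N, U}

X → miss, frames {X}
F → miss, frames {X,F}
H → miss, frames {X,F,H}
X → hit
H → hit
X → hit
Q → miss, evict X, frames {F,H,Q}
H → hit
X → miss, evict F, frames {H,Q,X}
Q → hit
N → miss, evict H, frames {Q,X,N}
Q → hit
X → hit
F → miss, evict Q, frames {X,N,F}
U → miss, evict X, frames {N,F,U}
N → hit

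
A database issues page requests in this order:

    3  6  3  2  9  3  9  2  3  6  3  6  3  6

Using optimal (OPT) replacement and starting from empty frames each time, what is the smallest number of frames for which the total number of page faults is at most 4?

4

f=1: 14 faults
f=2: 6 faults
f=3: 5 faults
f=4: 4 faults
Smallest f with faults ≤ 4 is 4.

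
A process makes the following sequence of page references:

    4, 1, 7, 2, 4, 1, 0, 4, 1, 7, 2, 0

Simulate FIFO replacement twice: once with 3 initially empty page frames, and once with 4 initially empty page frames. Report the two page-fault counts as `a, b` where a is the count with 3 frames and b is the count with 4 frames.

9, 10

3 frames: F F F F F F F . . F F . → 9 faults.
4 frames: F F F F . . F F F F F F → 10 faults.
10 > 9: adding a frame increased faults — Belady's anomaly.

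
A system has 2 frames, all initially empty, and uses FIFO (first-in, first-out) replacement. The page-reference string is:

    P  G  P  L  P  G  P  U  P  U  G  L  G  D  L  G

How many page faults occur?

P → fault, frames (P)
G → fault, frames (P G)
P → hit
L → fault, evict P, frames (G L)
P → fault, evict G, frames (L P)
G → fault, evict L, frames (P G)
P → hit
U → fault, evict P, frames (G U)
P → fault, evict G, frames (U P)
U → hit
G → fault, evict U, frames (P G)
L → fault, evict P, frames (G L)
G → hit
D → fault, evict G, frames (L D)
L → hit
G → fault, evict L, frames (D G)
Page faults: 11.

11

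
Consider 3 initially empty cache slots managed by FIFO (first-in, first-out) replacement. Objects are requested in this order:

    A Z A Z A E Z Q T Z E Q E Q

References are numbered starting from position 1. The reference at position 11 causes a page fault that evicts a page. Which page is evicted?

Q

pos 1: A → miss, frames {A}
pos 2: Z → miss, frames {A,Z}
pos 3: A → hit
pos 4: Z → hit
pos 5: A → hit
pos 6: E → miss, frames {A,Z,E}
pos 7: Z → hit
pos 8: Q → miss, evict A, frames {Z,E,Q}
pos 9: T → miss, evict Z, frames {E,Q,T}
pos 10: Z → miss, evict E, frames {Q,T,Z}
pos 11: E → miss, evict Q, frames {T,Z,E}
At position 11, page Q is evicted.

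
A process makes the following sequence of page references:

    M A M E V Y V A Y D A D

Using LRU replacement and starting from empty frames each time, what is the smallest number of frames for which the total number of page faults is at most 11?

2

f=1: 12 faults
f=2: 9 faults
f=3: 7 faults
f=4: 7 faults
f=5: 6 faults
f=6: 6 faults
Smallest f with faults ≤ 11 is 2.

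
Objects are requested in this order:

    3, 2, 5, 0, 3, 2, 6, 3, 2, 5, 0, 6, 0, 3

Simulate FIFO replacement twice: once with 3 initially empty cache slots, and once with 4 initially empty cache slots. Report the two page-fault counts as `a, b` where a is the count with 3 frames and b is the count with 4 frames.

3 frames: F F F F F F F . . F F . . F → 10 faults.
4 frames: F F F F . . F F F F F F . F → 11 faults.
11 > 10: adding a frame increased faults — Belady's anomaly.

10, 11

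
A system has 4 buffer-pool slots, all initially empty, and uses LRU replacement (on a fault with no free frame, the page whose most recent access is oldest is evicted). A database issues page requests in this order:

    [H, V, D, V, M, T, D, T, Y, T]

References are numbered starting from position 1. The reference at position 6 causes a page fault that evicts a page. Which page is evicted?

pos 1: H → fault, frames {H}
pos 2: V → fault, frames {H,V}
pos 3: D → fault, frames {H,V,D}
pos 4: V → hit
pos 5: M → fault, frames {H,D,V,M}
pos 6: T → fault, evict H, frames {D,V,M,T}
At position 6, page H is evicted.

H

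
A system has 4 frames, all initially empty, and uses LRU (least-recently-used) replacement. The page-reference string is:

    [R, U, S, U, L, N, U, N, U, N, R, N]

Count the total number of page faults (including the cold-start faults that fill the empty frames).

R: miss, frames (R)
U: miss, frames (R U)
S: miss, frames (R U S)
U: hit
L: miss, frames (R S U L)
N: miss, evict R, frames (S U L N)
U: hit
N: hit
U: hit
N: hit
R: miss, evict S, frames (L U N R)
N: hit
Page faults: 6.

6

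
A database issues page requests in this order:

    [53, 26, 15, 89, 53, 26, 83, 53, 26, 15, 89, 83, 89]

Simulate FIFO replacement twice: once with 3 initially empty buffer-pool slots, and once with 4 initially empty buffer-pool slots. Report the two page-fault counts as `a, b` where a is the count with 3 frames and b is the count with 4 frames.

9, 10

3 frames: F F F F F F F . . F F . . → 9 faults.
4 frames: F F F F . . F F F F F F . → 10 faults.
10 > 9: adding a frame increased faults — Belady's anomaly.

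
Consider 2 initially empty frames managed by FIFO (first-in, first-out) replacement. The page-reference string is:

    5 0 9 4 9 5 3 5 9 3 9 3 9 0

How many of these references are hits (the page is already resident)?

5: fault, frames [5]
0: fault, frames [5, 0]
9: fault, evict 5, frames [0, 9]
4: fault, evict 0, frames [9, 4]
9: hit
5: fault, evict 9, frames [4, 5]
3: fault, evict 4, frames [5, 3]
5: hit
9: fault, evict 5, frames [3, 9]
3: hit
9: hit
3: hit
9: hit
0: fault, evict 3, frames [9, 0]
Hits: 6.

6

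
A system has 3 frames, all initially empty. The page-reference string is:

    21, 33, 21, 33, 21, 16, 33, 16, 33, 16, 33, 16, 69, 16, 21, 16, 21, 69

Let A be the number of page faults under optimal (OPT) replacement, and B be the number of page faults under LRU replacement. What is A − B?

-1

Under OPT: F F . . . F . . . . . . F . . . . . → 4 faults.
Under LRU: F F . . . F . . . . . . F . F . . . → 5 faults.
A − B = 4 − 5 = -1.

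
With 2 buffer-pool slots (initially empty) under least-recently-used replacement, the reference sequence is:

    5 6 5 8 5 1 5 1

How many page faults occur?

4

5 → miss, frames (5)
6 → miss, frames (5 6)
5 → hit
8 → miss, evict 6, frames (5 8)
5 → hit
1 → miss, evict 8, frames (5 1)
5 → hit
1 → hit
Page faults: 4.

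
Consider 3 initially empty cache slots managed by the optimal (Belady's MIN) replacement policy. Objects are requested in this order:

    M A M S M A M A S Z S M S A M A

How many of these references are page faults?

M → fault, frames {M}
A → fault, frames {M,A}
M → hit
S → fault, frames {M,A,S}
M → hit
A → hit
M → hit
A → hit
S → hit
Z → fault, evict A, frames {M,S,Z}
S → hit
M → hit
S → hit
A → fault, evict Z, frames {M,S,A}
M → hit
A → hit
Page faults: 5.

5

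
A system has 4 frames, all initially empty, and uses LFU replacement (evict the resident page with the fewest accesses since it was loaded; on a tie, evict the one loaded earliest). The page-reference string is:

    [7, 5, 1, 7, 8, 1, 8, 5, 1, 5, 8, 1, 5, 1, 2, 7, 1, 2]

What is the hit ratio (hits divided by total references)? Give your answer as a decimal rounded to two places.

0.61

7 → miss, frames (7)
5 → miss, frames (7 5)
1 → miss, frames (7 5 1)
7 → hit
8 → miss, frames (7 5 1 8)
1 → hit
8 → hit
5 → hit
1 → hit
5 → hit
8 → hit
1 → hit
5 → hit
1 → hit
2 → miss, evict 7, frames (5 1 8 2)
7 → miss, evict 2, frames (5 1 8 7)
1 → hit
2 → miss, evict 7, frames (5 1 8 2)
Hits: 11 of 18 references → 11/18 = 0.6111.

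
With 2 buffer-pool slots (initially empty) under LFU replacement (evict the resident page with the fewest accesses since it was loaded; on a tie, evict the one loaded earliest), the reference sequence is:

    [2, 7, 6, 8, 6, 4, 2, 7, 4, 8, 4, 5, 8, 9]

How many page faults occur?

2 → fault, frames {2}
7 → fault, frames {2,7}
6 → fault, evict 2, frames {7,6}
8 → fault, evict 7, frames {6,8}
6 → hit
4 → fault, evict 8, frames {6,4}
2 → fault, evict 4, frames {6,2}
7 → fault, evict 2, frames {6,7}
4 → fault, evict 7, frames {6,4}
8 → fault, evict 4, frames {6,8}
4 → fault, evict 8, frames {6,4}
5 → fault, evict 4, frames {6,5}
8 → fault, evict 5, frames {6,8}
9 → fault, evict 8, frames {6,9}
Page faults: 13.

13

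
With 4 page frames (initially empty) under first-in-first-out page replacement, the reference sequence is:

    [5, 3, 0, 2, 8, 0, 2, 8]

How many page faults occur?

5

5 → fault, frames (5)
3 → fault, frames (5 3)
0 → fault, frames (5 3 0)
2 → fault, frames (5 3 0 2)
8 → fault, evict 5, frames (3 0 2 8)
0 → hit
2 → hit
8 → hit
Page faults: 5.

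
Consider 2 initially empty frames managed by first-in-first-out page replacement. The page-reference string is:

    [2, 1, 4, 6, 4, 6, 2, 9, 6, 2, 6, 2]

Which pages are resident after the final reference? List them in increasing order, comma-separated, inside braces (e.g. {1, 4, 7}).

2 → fault, frames [2]
1 → fault, frames [2, 1]
4 → fault, evict 2, frames [1, 4]
6 → fault, evict 1, frames [4, 6]
4 → hit
6 → hit
2 → fault, evict 4, frames [6, 2]
9 → fault, evict 6, frames [2, 9]
6 → fault, evict 2, frames [9, 6]
2 → fault, evict 9, frames [6, 2]
6 → hit
2 → hit

{2, 6}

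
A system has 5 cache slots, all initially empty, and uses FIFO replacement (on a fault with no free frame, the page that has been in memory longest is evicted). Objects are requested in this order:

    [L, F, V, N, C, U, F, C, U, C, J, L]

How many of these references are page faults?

8

L -> miss, frames [L]
F -> miss, frames [L, F]
V -> miss, frames [L, F, V]
N -> miss, frames [L, F, V, N]
C -> miss, frames [L, F, V, N, C]
U -> miss, evict L, frames [F, V, N, C, U]
F -> hit
C -> hit
U -> hit
C -> hit
J -> miss, evict F, frames [V, N, C, U, J]
L -> miss, evict V, frames [N, C, U, J, L]
Page faults: 8.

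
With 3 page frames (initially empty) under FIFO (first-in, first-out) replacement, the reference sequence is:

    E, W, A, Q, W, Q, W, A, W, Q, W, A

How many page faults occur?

E: fault, frames {E}
W: fault, frames {E,W}
A: fault, frames {E,W,A}
Q: fault, evict E, frames {W,A,Q}
W: hit
Q: hit
W: hit
A: hit
W: hit
Q: hit
W: hit
A: hit
Page faults: 4.

4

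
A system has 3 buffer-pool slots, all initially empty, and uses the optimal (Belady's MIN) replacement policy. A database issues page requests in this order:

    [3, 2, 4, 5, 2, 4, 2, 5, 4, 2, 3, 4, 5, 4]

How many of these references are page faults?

5

3 -> fault, frames (3)
2 -> fault, frames (3 2)
4 -> fault, frames (3 2 4)
5 -> fault, evict 3, frames (2 4 5)
2 -> hit
4 -> hit
2 -> hit
5 -> hit
4 -> hit
2 -> hit
3 -> fault, evict 2, frames (4 5 3)
4 -> hit
5 -> hit
4 -> hit
Page faults: 5.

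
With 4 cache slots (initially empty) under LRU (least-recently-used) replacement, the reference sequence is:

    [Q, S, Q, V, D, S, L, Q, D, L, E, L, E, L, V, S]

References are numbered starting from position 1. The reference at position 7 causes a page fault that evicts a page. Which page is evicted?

Q

pos 1: Q -> fault, frames {Q}
pos 2: S -> fault, frames {Q,S}
pos 3: Q -> hit
pos 4: V -> fault, frames {S,Q,V}
pos 5: D -> fault, frames {S,Q,V,D}
pos 6: S -> hit
pos 7: L -> fault, evict Q, frames {V,D,S,L}
At position 7, page Q is evicted.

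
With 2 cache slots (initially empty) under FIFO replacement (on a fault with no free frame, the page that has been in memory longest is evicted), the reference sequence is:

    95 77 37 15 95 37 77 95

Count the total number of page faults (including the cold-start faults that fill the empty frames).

95 -> fault, frames (95)
77 -> fault, frames (95 77)
37 -> fault, evict 95, frames (77 37)
15 -> fault, evict 77, frames (37 15)
95 -> fault, evict 37, frames (15 95)
37 -> fault, evict 15, frames (95 37)
77 -> fault, evict 95, frames (37 77)
95 -> fault, evict 37, frames (77 95)
Page faults: 8.

8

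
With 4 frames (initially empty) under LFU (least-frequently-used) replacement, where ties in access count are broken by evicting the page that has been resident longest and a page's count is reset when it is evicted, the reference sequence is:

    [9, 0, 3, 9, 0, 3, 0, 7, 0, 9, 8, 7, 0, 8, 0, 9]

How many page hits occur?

9: fault, frames {9}
0: fault, frames {9,0}
3: fault, frames {9,0,3}
9: hit
0: hit
3: hit
0: hit
7: fault, frames {9,0,3,7}
0: hit
9: hit
8: fault, evict 7, frames {9,0,3,8}
7: fault, evict 8, frames {9,0,3,7}
0: hit
8: fault, evict 7, frames {9,0,3,8}
0: hit
9: hit
Hits: 9.

9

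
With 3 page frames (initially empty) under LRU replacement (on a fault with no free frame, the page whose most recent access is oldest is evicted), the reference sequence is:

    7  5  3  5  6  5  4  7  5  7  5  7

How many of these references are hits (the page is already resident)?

7: miss, frames {7}
5: miss, frames {7,5}
3: miss, frames {7,5,3}
5: hit
6: miss, evict 7, frames {3,5,6}
5: hit
4: miss, evict 3, frames {6,5,4}
7: miss, evict 6, frames {5,4,7}
5: hit
7: hit
5: hit
7: hit
Hits: 6.

6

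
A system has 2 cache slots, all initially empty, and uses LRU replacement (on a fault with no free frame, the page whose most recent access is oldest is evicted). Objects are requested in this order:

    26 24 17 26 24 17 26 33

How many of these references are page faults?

26: miss, frames (26)
24: miss, frames (26 24)
17: miss, evict 26, frames (24 17)
26: miss, evict 24, frames (17 26)
24: miss, evict 17, frames (26 24)
17: miss, evict 26, frames (24 17)
26: miss, evict 24, frames (17 26)
33: miss, evict 17, frames (26 33)
Page faults: 8.

8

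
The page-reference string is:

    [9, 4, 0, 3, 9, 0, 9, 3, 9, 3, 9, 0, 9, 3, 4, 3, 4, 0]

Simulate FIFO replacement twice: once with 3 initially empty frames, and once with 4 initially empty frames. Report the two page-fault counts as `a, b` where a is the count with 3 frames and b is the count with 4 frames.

7, 4

3 frames: F F F F F . . . . . . . . . F . . F → 7 faults.
4 frames: F F F F . . . . . . . . . . . . . . → 4 faults.
4 < 7: adding a frame reduced faults, as is typical.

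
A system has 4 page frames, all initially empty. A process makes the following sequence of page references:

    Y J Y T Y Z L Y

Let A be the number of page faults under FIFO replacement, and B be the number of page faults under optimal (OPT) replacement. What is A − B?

1

Under FIFO: F F . F . F F F → 6 faults.
Under OPT: F F . F . F F . → 5 faults.
A − B = 6 − 5 = 1.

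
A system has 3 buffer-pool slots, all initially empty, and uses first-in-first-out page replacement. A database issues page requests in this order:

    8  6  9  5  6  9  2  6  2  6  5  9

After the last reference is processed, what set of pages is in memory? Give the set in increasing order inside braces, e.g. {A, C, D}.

{2, 6, 9}

8 -> miss, frames [8]
6 -> miss, frames [8, 6]
9 -> miss, frames [8, 6, 9]
5 -> miss, evict 8, frames [6, 9, 5]
6 -> hit
9 -> hit
2 -> miss, evict 6, frames [9, 5, 2]
6 -> miss, evict 9, frames [5, 2, 6]
2 -> hit
6 -> hit
5 -> hit
9 -> miss, evict 5, frames [2, 6, 9]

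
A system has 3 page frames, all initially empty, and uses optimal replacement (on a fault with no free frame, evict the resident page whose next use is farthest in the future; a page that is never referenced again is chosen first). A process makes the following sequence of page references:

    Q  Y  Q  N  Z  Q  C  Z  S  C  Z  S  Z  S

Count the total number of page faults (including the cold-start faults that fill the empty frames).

6

Q -> fault, frames {Q}
Y -> fault, frames {Q,Y}
Q -> hit
N -> fault, frames {Q,Y,N}
Z -> fault, evict N, frames {Q,Y,Z}
Q -> hit
C -> fault, evict Y, frames {Q,Z,C}
Z -> hit
S -> fault, evict Q, frames {Z,C,S}
C -> hit
Z -> hit
S -> hit
Z -> hit
S -> hit
Page faults: 6.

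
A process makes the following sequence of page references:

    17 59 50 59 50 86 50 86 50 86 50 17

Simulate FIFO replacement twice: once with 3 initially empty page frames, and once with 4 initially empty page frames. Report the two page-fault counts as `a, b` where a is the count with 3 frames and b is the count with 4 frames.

3 frames: F F F . . F . . . . . F → 5 faults.
4 frames: F F F . . F . . . . . . → 4 faults.
4 < 5: adding a frame reduced faults, as is typical.

5, 4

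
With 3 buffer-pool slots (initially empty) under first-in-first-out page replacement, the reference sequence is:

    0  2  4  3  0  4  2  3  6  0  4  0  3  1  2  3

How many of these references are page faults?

0 -> fault, frames {0}
2 -> fault, frames {0,2}
4 -> fault, frames {0,2,4}
3 -> fault, evict 0, frames {2,4,3}
0 -> fault, evict 2, frames {4,3,0}
4 -> hit
2 -> fault, evict 4, frames {3,0,2}
3 -> hit
6 -> fault, evict 3, frames {0,2,6}
0 -> hit
4 -> fault, evict 0, frames {2,6,4}
0 -> fault, evict 2, frames {6,4,0}
3 -> fault, evict 6, frames {4,0,3}
1 -> fault, evict 4, frames {0,3,1}
2 -> fault, evict 0, frames {3,1,2}
3 -> hit
Page faults: 12.

12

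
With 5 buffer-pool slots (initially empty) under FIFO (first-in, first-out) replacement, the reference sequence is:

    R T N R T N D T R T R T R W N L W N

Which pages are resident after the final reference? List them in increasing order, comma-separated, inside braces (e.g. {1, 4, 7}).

R → fault, frames [R]
T → fault, frames [R, T]
N → fault, frames [R, T, N]
R → hit
T → hit
N → hit
D → fault, frames [R, T, N, D]
T → hit
R → hit
T → hit
R → hit
T → hit
R → hit
W → fault, frames [R, T, N, D, W]
N → hit
L → fault, evict R, frames [T, N, D, W, L]
W → hit
N → hit

{D, L, N, T, W}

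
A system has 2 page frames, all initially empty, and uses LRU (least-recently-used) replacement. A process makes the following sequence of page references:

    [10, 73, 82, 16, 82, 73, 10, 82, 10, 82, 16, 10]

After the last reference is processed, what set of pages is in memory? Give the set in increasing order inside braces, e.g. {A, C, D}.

{10, 16}

10 → fault, frames [10]
73 → fault, frames [10, 73]
82 → fault, evict 10, frames [73, 82]
16 → fault, evict 73, frames [82, 16]
82 → hit
73 → fault, evict 16, frames [82, 73]
10 → fault, evict 82, frames [73, 10]
82 → fault, evict 73, frames [10, 82]
10 → hit
82 → hit
16 → fault, evict 10, frames [82, 16]
10 → fault, evict 82, frames [16, 10]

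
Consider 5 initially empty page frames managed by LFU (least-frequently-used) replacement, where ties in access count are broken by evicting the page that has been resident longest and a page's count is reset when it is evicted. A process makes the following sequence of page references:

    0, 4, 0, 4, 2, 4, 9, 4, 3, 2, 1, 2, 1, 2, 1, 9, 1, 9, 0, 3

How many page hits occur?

12

0: miss, frames (0)
4: miss, frames (0 4)
0: hit
4: hit
2: miss, frames (0 4 2)
4: hit
9: miss, frames (0 4 2 9)
4: hit
3: miss, frames (0 4 2 9 3)
2: hit
1: miss, evict 9, frames (0 4 2 3 1)
2: hit
1: hit
2: hit
1: hit
9: miss, evict 3, frames (0 4 2 1 9)
1: hit
9: hit
0: hit
3: miss, evict 9, frames (0 4 2 1 3)
Hits: 12.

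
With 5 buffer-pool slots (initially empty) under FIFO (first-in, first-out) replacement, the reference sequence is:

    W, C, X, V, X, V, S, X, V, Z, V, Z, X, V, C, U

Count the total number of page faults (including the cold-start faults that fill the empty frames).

7

W: fault, frames [W]
C: fault, frames [W, C]
X: fault, frames [W, C, X]
V: fault, frames [W, C, X, V]
X: hit
V: hit
S: fault, frames [W, C, X, V, S]
X: hit
V: hit
Z: fault, evict W, frames [C, X, V, S, Z]
V: hit
Z: hit
X: hit
V: hit
C: hit
U: fault, evict C, frames [X, V, S, Z, U]
Page faults: 7.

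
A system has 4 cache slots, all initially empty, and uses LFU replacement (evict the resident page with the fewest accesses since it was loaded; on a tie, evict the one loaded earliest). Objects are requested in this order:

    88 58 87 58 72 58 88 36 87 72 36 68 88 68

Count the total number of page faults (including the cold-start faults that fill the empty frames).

9

88 -> fault, frames [88]
58 -> fault, frames [88, 58]
87 -> fault, frames [88, 58, 87]
58 -> hit
72 -> fault, frames [88, 58, 87, 72]
58 -> hit
88 -> hit
36 -> fault, evict 87, frames [88, 58, 72, 36]
87 -> fault, evict 72, frames [88, 58, 36, 87]
72 -> fault, evict 36, frames [88, 58, 87, 72]
36 -> fault, evict 87, frames [88, 58, 72, 36]
68 -> fault, evict 72, frames [88, 58, 36, 68]
88 -> hit
68 -> hit
Page faults: 9.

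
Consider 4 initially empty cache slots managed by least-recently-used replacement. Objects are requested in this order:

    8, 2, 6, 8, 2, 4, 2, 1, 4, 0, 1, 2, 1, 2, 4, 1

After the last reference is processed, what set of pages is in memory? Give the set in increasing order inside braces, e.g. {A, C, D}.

{0, 1, 2, 4}

8 → miss, frames {8}
2 → miss, frames {8,2}
6 → miss, frames {8,2,6}
8 → hit
2 → hit
4 → miss, frames {6,8,2,4}
2 → hit
1 → miss, evict 6, frames {8,4,2,1}
4 → hit
0 → miss, evict 8, frames {2,1,4,0}
1 → hit
2 → hit
1 → hit
2 → hit
4 → hit
1 → hit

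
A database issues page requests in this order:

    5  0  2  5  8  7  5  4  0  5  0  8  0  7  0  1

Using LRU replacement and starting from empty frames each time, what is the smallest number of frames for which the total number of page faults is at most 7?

f=1: 16 faults
f=2: 13 faults
f=3: 10 faults
f=4: 10 faults
f=5: 8 faults
f=6: 7 faults
f=7: 7 faults
Smallest f with faults ≤ 7 is 6.

6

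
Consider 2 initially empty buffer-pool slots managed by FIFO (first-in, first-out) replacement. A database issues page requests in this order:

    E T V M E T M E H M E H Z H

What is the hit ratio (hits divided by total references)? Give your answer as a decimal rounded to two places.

0.07

E: miss, frames {E}
T: miss, frames {E,T}
V: miss, evict E, frames {T,V}
M: miss, evict T, frames {V,M}
E: miss, evict V, frames {M,E}
T: miss, evict M, frames {E,T}
M: miss, evict E, frames {T,M}
E: miss, evict T, frames {M,E}
H: miss, evict M, frames {E,H}
M: miss, evict E, frames {H,M}
E: miss, evict H, frames {M,E}
H: miss, evict M, frames {E,H}
Z: miss, evict E, frames {H,Z}
H: hit
Hits: 1 of 14 references → 1/14 = 0.0714.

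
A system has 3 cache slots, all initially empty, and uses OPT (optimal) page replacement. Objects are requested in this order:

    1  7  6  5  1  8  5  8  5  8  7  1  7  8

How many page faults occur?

6

1: miss, frames [1]
7: miss, frames [1, 7]
6: miss, frames [1, 7, 6]
5: miss, evict 6, frames [1, 7, 5]
1: hit
8: miss, evict 1, frames [7, 5, 8]
5: hit
8: hit
5: hit
8: hit
7: hit
1: miss, evict 5, frames [7, 8, 1]
7: hit
8: hit
Page faults: 6.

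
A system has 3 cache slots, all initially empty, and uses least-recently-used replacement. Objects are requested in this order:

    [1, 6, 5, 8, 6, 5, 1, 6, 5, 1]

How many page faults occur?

5

1 → miss, frames [1]
6 → miss, frames [1, 6]
5 → miss, frames [1, 6, 5]
8 → miss, evict 1, frames [6, 5, 8]
6 → hit
5 → hit
1 → miss, evict 8, frames [6, 5, 1]
6 → hit
5 → hit
1 → hit
Page faults: 5.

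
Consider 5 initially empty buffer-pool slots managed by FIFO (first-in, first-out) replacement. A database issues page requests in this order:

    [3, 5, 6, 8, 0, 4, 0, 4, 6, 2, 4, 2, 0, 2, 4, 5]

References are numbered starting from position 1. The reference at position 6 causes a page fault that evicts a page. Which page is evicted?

pos 1: 3 → fault, frames {3}
pos 2: 5 → fault, frames {3,5}
pos 3: 6 → fault, frames {3,5,6}
pos 4: 8 → fault, frames {3,5,6,8}
pos 5: 0 → fault, frames {3,5,6,8,0}
pos 6: 4 → fault, evict 3, frames {5,6,8,0,4}
At position 6, page 3 is evicted.

3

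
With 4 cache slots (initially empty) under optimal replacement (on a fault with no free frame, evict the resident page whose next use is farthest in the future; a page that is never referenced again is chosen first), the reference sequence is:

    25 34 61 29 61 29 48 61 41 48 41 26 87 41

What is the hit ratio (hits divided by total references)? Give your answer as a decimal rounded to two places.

25: fault, frames (25)
34: fault, frames (25 34)
61: fault, frames (25 34 61)
29: fault, frames (25 34 61 29)
61: hit
29: hit
48: fault, evict 29, frames (25 34 61 48)
61: hit
41: fault, evict 61, frames (25 34 48 41)
48: hit
41: hit
26: fault, evict 48, frames (25 34 41 26)
87: fault, evict 26, frames (25 34 41 87)
41: hit
Hits: 6 of 14 references → 6/14 = 0.4286.

0.43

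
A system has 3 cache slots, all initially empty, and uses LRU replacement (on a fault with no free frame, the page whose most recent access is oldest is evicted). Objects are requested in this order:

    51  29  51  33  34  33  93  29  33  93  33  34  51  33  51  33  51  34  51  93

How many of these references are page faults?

51 -> fault, frames {51}
29 -> fault, frames {51,29}
51 -> hit
33 -> fault, frames {29,51,33}
34 -> fault, evict 29, frames {51,33,34}
33 -> hit
93 -> fault, evict 51, frames {34,33,93}
29 -> fault, evict 34, frames {33,93,29}
33 -> hit
93 -> hit
33 -> hit
34 -> fault, evict 29, frames {93,33,34}
51 -> fault, evict 93, frames {33,34,51}
33 -> hit
51 -> hit
33 -> hit
51 -> hit
34 -> hit
51 -> hit
93 -> fault, evict 33, frames {34,51,93}
Page faults: 9.

9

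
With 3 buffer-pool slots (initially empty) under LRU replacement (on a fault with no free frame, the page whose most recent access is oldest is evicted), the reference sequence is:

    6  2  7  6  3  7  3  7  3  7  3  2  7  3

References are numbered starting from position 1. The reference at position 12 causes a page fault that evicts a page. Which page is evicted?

6

pos 1: 6: miss, frames [6]
pos 2: 2: miss, frames [6, 2]
pos 3: 7: miss, frames [6, 2, 7]
pos 4: 6: hit
pos 5: 3: miss, evict 2, frames [7, 6, 3]
pos 6: 7: hit
pos 7: 3: hit
pos 8: 7: hit
pos 9: 3: hit
pos 10: 7: hit
pos 11: 3: hit
pos 12: 2: miss, evict 6, frames [7, 3, 2]
At position 12, page 6 is evicted.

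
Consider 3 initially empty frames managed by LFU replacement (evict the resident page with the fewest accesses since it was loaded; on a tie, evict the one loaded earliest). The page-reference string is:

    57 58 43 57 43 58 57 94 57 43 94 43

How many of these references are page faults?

4

57 → fault, frames (57)
58 → fault, frames (57 58)
43 → fault, frames (57 58 43)
57 → hit
43 → hit
58 → hit
57 → hit
94 → fault, evict 58, frames (57 43 94)
57 → hit
43 → hit
94 → hit
43 → hit
Page faults: 4.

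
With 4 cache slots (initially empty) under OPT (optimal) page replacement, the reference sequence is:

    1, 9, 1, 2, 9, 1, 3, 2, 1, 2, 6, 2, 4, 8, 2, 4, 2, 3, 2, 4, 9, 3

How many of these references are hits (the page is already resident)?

14

1 → fault, frames {1}
9 → fault, frames {1,9}
1 → hit
2 → fault, frames {1,9,2}
9 → hit
1 → hit
3 → fault, frames {1,9,2,3}
2 → hit
1 → hit
2 → hit
6 → fault, evict 1, frames {9,2,3,6}
2 → hit
4 → fault, evict 6, frames {9,2,3,4}
8 → fault, evict 9, frames {2,3,4,8}
2 → hit
4 → hit
2 → hit
3 → hit
2 → hit
4 → hit
9 → fault, evict 8, frames {2,3,4,9}
3 → hit
Hits: 14.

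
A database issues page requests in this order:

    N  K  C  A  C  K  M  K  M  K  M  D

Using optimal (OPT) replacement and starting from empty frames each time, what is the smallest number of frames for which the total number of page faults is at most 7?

f=1: 12 faults
f=2: 7 faults
f=3: 6 faults
f=4: 6 faults
f=5: 6 faults
f=6: 6 faults
Smallest f with faults ≤ 7 is 2.

2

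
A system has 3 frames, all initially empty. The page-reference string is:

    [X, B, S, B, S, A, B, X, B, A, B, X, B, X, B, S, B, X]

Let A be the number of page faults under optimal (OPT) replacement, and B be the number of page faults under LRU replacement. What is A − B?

-1

Under OPT: F F F . . F . . . . . . . . . F . . → 5 faults.
Under LRU: F F F . . F . F . . . . . . . F . . → 6 faults.
A − B = 5 − 6 = -1.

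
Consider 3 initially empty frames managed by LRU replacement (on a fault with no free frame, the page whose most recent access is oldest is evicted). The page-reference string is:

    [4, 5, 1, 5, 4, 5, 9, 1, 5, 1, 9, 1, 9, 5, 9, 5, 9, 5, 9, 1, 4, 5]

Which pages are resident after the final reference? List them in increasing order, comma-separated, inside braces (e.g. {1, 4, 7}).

4 -> miss, frames [4]
5 -> miss, frames [4, 5]
1 -> miss, frames [4, 5, 1]
5 -> hit
4 -> hit
5 -> hit
9 -> miss, evict 1, frames [4, 5, 9]
1 -> miss, evict 4, frames [5, 9, 1]
5 -> hit
1 -> hit
9 -> hit
1 -> hit
9 -> hit
5 -> hit
9 -> hit
5 -> hit
9 -> hit
5 -> hit
9 -> hit
1 -> hit
4 -> miss, evict 5, frames [9, 1, 4]
5 -> miss, evict 9, frames [1, 4, 5]

{1, 4, 5}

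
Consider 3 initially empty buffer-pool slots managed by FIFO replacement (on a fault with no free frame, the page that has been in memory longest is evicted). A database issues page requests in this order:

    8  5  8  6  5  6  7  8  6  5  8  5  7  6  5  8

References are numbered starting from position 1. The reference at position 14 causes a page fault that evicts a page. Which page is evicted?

pos 1: 8: fault, frames {8}
pos 2: 5: fault, frames {8,5}
pos 3: 8: hit
pos 4: 6: fault, frames {8,5,6}
pos 5: 5: hit
pos 6: 6: hit
pos 7: 7: fault, evict 8, frames {5,6,7}
pos 8: 8: fault, evict 5, frames {6,7,8}
pos 9: 6: hit
pos 10: 5: fault, evict 6, frames {7,8,5}
pos 11: 8: hit
pos 12: 5: hit
pos 13: 7: hit
pos 14: 6: fault, evict 7, frames {8,5,6}
At position 14, page 7 is evicted.

7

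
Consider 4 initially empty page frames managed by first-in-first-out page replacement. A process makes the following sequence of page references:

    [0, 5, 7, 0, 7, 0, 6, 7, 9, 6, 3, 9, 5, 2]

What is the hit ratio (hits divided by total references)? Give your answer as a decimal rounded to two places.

0.43

0 → miss, frames [0]
5 → miss, frames [0, 5]
7 → miss, frames [0, 5, 7]
0 → hit
7 → hit
0 → hit
6 → miss, frames [0, 5, 7, 6]
7 → hit
9 → miss, evict 0, frames [5, 7, 6, 9]
6 → hit
3 → miss, evict 5, frames [7, 6, 9, 3]
9 → hit
5 → miss, evict 7, frames [6, 9, 3, 5]
2 → miss, evict 6, frames [9, 3, 5, 2]
Hits: 6 of 14 references → 6/14 = 0.4286.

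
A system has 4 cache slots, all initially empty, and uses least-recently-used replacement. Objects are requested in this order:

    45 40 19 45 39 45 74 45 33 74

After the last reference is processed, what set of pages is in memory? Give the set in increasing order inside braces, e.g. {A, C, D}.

45 → miss, frames {45}
40 → miss, frames {45,40}
19 → miss, frames {45,40,19}
45 → hit
39 → miss, frames {40,19,45,39}
45 → hit
74 → miss, evict 40, frames {19,39,45,74}
45 → hit
33 → miss, evict 19, frames {39,74,45,33}
74 → hit

{33, 39, 45, 74}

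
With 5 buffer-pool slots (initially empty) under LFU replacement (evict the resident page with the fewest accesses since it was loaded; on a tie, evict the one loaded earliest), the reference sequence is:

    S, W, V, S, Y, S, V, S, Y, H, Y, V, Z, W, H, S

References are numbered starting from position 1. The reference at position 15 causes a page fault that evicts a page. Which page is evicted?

pos 1: S: miss, frames [S]
pos 2: W: miss, frames [S, W]
pos 3: V: miss, frames [S, W, V]
pos 4: S: hit
pos 5: Y: miss, frames [S, W, V, Y]
pos 6: S: hit
pos 7: V: hit
pos 8: S: hit
pos 9: Y: hit
pos 10: H: miss, frames [S, W, V, Y, H]
pos 11: Y: hit
pos 12: V: hit
pos 13: Z: miss, evict W, frames [S, V, Y, H, Z]
pos 14: W: miss, evict H, frames [S, V, Y, Z, W]
pos 15: H: miss, evict Z, frames [S, V, Y, W, H]
At position 15, page Z is evicted.

Z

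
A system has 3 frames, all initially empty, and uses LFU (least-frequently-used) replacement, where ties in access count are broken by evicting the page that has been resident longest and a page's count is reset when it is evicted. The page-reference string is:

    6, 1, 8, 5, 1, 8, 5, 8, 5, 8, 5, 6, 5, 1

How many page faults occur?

6

6 → fault, frames {6}
1 → fault, frames {6,1}
8 → fault, frames {6,1,8}
5 → fault, evict 6, frames {1,8,5}
1 → hit
8 → hit
5 → hit
8 → hit
5 → hit
8 → hit
5 → hit
6 → fault, evict 1, frames {8,5,6}
5 → hit
1 → fault, evict 6, frames {8,5,1}
Page faults: 6.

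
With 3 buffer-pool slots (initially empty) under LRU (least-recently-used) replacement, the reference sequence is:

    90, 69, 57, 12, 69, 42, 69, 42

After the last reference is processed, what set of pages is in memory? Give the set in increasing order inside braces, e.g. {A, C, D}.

90 → miss, frames (90)
69 → miss, frames (90 69)
57 → miss, frames (90 69 57)
12 → miss, evict 90, frames (69 57 12)
69 → hit
42 → miss, evict 57, frames (12 69 42)
69 → hit
42 → hit

{12, 42, 69}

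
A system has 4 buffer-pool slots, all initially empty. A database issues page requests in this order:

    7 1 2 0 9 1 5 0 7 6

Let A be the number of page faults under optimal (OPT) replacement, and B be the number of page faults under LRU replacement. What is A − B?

Under OPT: F F F F F . F . . F → 7 faults.
Under LRU: F F F F F . F . F F → 8 faults.
A − B = 7 − 8 = -1.

-1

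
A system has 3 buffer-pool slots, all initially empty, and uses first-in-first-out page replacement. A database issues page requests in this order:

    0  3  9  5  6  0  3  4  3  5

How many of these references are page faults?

9

0: fault, frames {0}
3: fault, frames {0,3}
9: fault, frames {0,3,9}
5: fault, evict 0, frames {3,9,5}
6: fault, evict 3, frames {9,5,6}
0: fault, evict 9, frames {5,6,0}
3: fault, evict 5, frames {6,0,3}
4: fault, evict 6, frames {0,3,4}
3: hit
5: fault, evict 0, frames {3,4,5}
Page faults: 9.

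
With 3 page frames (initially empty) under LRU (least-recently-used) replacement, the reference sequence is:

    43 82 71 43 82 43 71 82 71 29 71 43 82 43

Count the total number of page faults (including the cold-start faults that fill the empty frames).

6

43 -> miss, frames {43}
82 -> miss, frames {43,82}
71 -> miss, frames {43,82,71}
43 -> hit
82 -> hit
43 -> hit
71 -> hit
82 -> hit
71 -> hit
29 -> miss, evict 43, frames {82,71,29}
71 -> hit
43 -> miss, evict 82, frames {29,71,43}
82 -> miss, evict 29, frames {71,43,82}
43 -> hit
Page faults: 6.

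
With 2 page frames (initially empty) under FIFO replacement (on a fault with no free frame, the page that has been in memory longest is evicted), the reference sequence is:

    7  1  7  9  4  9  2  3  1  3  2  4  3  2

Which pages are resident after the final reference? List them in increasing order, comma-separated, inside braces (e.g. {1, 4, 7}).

7 -> miss, frames [7]
1 -> miss, frames [7, 1]
7 -> hit
9 -> miss, evict 7, frames [1, 9]
4 -> miss, evict 1, frames [9, 4]
9 -> hit
2 -> miss, evict 9, frames [4, 2]
3 -> miss, evict 4, frames [2, 3]
1 -> miss, evict 2, frames [3, 1]
3 -> hit
2 -> miss, evict 3, frames [1, 2]
4 -> miss, evict 1, frames [2, 4]
3 -> miss, evict 2, frames [4, 3]
2 -> miss, evict 4, frames [3, 2]

{2, 3}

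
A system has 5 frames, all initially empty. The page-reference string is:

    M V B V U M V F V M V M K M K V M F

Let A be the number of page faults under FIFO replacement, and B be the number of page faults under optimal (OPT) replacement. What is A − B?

2

Under FIFO: F F F . F . . F . . . . F F . F . . → 8 faults.
Under OPT: F F F . F . . F . . . . F . . . . . → 6 faults.
A − B = 8 − 6 = 2.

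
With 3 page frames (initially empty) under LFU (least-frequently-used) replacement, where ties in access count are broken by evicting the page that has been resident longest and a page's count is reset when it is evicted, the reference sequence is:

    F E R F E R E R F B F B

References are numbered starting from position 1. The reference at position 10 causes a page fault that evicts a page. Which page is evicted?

pos 1: F → fault, frames (F)
pos 2: E → fault, frames (F E)
pos 3: R → fault, frames (F E R)
pos 4: F → hit
pos 5: E → hit
pos 6: R → hit
pos 7: E → hit
pos 8: R → hit
pos 9: F → hit
pos 10: B → fault, evict F, frames (E R B)
At position 10, page F is evicted.

F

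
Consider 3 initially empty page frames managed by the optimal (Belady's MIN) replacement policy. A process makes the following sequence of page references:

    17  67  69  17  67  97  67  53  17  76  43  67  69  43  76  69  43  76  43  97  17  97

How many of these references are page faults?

10

17 → miss, frames {17}
67 → miss, frames {17,67}
69 → miss, frames {17,67,69}
17 → hit
67 → hit
97 → miss, evict 69, frames {17,67,97}
67 → hit
53 → miss, evict 97, frames {17,67,53}
17 → hit
76 → miss, evict 53, frames {17,67,76}
43 → miss, evict 17, frames {67,76,43}
67 → hit
69 → miss, evict 67, frames {76,43,69}
43 → hit
76 → hit
69 → hit
43 → hit
76 → hit
43 → hit
97 → miss, evict 69, frames {76,43,97}
17 → miss, evict 43, frames {76,97,17}
97 → hit
Page faults: 10.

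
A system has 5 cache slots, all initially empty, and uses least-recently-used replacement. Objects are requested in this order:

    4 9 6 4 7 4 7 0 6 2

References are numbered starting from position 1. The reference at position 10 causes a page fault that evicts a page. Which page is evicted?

pos 1: 4 -> fault, frames [4]
pos 2: 9 -> fault, frames [4, 9]
pos 3: 6 -> fault, frames [4, 9, 6]
pos 4: 4 -> hit
pos 5: 7 -> fault, frames [9, 6, 4, 7]
pos 6: 4 -> hit
pos 7: 7 -> hit
pos 8: 0 -> fault, frames [9, 6, 4, 7, 0]
pos 9: 6 -> hit
pos 10: 2 -> fault, evict 9, frames [4, 7, 0, 6, 2]
At position 10, page 9 is evicted.

9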